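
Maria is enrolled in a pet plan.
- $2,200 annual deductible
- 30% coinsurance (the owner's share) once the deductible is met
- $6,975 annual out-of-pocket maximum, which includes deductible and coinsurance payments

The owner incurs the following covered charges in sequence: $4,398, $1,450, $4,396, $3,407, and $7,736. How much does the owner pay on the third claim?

$1,318.80

Claim 1 ($4,398): $2,200 finishes the deductible; $2,198 goes to coinsurance; owner's 30% is $659.40. Cost to owner: $2,859.40. OOP to date $2,859.40.
Claim 2 ($1,450): deductible already satisfied, so owner's share is 30% × $1,450 = $435. Owner owes $435 (running OOP $3,294.40).
Claim 3 ($4,396): deductible met; 30% of $4,396 = $1,318.80. Owner owes $1,318.80 (running OOP $4,613.20).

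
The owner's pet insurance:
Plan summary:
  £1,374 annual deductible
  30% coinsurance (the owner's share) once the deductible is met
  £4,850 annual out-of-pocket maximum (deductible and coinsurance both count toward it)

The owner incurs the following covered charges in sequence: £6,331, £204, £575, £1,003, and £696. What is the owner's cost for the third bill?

£172.50

#1 (£6,331): £1,374 to deductible, leaving £4,957; owner's 30% is £1,487.10. Cost to owner: £2,861.10. OOP to date £2,861.10.
#2 (£204): deductible met; 30% of £204 = £61.20. Cost to owner: £61.20. OOP to date £2,922.30.
#3 (£575): 30% coinsurance on £575 = £172.50. Owner pays £172.50; OOP now £3,094.80.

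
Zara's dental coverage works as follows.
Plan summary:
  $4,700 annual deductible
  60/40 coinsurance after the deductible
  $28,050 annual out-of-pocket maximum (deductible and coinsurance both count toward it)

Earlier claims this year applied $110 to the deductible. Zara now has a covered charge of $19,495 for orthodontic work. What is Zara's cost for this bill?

Deductible still to meet: $4,700 − $110 = $4,590.
The remaining $14,905 (= $19,495 − $4,590) moves to coinsurance.
Coinsurance: $14,905 × 40% = $5,962.
That puts the patient's cost at $4,590 + $5,962 = $10,552 before any cap.
Cumulative spending $110 + $10,552 = $10,662 stays under the $28,050 maximum.

$10,552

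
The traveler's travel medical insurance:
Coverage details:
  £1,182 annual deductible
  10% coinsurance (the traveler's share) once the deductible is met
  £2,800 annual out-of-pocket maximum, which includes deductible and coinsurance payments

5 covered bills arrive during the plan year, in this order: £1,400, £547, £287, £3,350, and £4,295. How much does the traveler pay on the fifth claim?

£429.50

Bill 1, £1,400: £1,182 to deductible, leaving £218; traveler's 10% is £21.80. Cost to traveler: £1,203.80. OOP to date £1,203.80.
Bill 2, £547: 10% coinsurance on £547 = £54.70. Traveler owes £54.70 (running OOP £1,258.50).
Bill 3, £287: deductible met; 10% of £287 = £28.70. Traveler owes £28.70 (running OOP £1,287.20).
Bill 4, £3,350: deductible met; 10% of £3,350 = £335. Cost to traveler: £335. OOP to date £1,622.20.
Bill 5, £4,295: deductible already satisfied, so traveler's share is 10% × £4,295 = £429.50. Cost to traveler: £429.50. OOP to date £2,051.70.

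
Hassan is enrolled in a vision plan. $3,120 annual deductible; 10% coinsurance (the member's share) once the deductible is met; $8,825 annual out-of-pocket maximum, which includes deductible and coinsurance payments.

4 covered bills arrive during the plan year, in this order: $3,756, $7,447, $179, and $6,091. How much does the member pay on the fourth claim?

$609.10

Claim 1 — $3,756: $3,120 finishes the deductible; $636 goes to coinsurance; 10% of $636 = $63.60. Member owes $3,183.60 (running OOP $3,183.60).
Claim 2 — $7,447: deductible met; 10% of $7,447 = $744.70. Cost to member: $744.70. OOP to date $3,928.30.
Claim 3 — $179: 10% coinsurance on $179 = $17.90. Member owes $17.90 (running OOP $3,946.20).
Claim 4 — $6,091: 10% coinsurance on $6,091 = $609.10. Member owes $609.10 (running OOP $4,555.30).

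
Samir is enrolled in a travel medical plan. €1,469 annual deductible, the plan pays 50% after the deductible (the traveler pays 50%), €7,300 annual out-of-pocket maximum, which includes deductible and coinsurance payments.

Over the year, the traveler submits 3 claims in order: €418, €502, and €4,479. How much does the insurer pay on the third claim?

€1,965

Bill 1, €418: fully absorbed by the deductible. Traveler owes €418 (running OOP €418). Plan pays €418 − €418 = €0.
Bill 2, €502: entire amount goes to the deductible. Traveler pays €502; OOP now €920. Plan pays €502 − €502 = €0.
Bill 3, €4,479: €549 finishes the deductible; €3,930 goes to coinsurance; traveler's 50% is €1,965. Cost to traveler: €2,514. OOP to date €3,434. Insurer: €4,479 − €2,514 = €1,965.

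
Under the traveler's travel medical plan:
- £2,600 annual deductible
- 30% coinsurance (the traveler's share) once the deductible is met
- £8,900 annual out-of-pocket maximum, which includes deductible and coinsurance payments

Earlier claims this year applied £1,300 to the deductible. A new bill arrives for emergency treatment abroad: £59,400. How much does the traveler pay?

£7,600

Remaining deductible: £2,600 − £1,300 = £1,300.
After the £1,300 deductible portion, £59,400 − £1,300 = £58,100 is subject to coinsurance.
Coinsurance: £58,100 × 30% = £17,430.
Traveler responsibility before any cap: £1,300 + £17,430 = £18,730.
Year-to-date out-of-pocket would reach £1,300 + £18,730 = £20,030, above the £8,900 maximum, so the traveler pays only £8,900 − £1,300 = £7,600.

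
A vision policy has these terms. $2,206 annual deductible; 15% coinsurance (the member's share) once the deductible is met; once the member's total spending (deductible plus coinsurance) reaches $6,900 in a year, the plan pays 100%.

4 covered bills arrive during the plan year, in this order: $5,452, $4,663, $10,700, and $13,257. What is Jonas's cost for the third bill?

Claim 1 — $5,452: $2,206 finishes the deductible; $3,246 goes to coinsurance; coinsurance $3,246 × 15% = $486.90. Member pays $2,692.90; OOP now $2,692.90.
Claim 2 — $4,663: deductible already satisfied, so member's share is 15% × $4,663 = $699.45. Member pays $699.45; OOP now $3,392.35.
Claim 3 — $10,700: deductible met; 15% of $10,700 = $1,605. Member owes $1,605 (running OOP $4,997.35).

$1,605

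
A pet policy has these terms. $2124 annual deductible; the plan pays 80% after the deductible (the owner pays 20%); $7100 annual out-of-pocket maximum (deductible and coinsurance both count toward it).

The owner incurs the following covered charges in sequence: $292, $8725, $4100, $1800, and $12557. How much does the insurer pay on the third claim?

Bill 1, $292: entire amount goes to the deductible. Cost to owner: $292. OOP to date $292. Plan pays $292 − $292 = $0.
Bill 2, $8725: $1832 finishes the deductible; $6893 goes to coinsurance; coinsurance $6893 × 20% = $1378.60. Owner pays $3210.60; OOP now $3502.60. Plan pays $8725 − $3210.60 = $5514.40.
Bill 3, $4100: deductible already satisfied, so owner's share is 20% × $4100 = $820. Cost to owner: $820. OOP to date $4322.60. Insurer: $4100 − $820 = $3280.

$3280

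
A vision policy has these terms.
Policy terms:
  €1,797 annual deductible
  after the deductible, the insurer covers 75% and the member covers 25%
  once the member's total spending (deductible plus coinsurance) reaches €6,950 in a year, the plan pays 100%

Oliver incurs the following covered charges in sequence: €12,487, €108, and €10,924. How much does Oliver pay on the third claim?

€2,453.50

#1 (€12,487): €1,797 finishes the deductible; €10,690 goes to coinsurance; coinsurance €10,690 × 25% = €2,672.50. Member pays €4,469.50; OOP now €4,469.50.
#2 (€108): 25% coinsurance on €108 = €27. Cost to member: €27. OOP to date €4,496.50.
#3 (€10,924): 25% coinsurance on €10,924 = €2,731. That would push OOP to €7,227.50, over the €6,950 cap, so member pays €6,950 − €4,496.50 = €2,453.50.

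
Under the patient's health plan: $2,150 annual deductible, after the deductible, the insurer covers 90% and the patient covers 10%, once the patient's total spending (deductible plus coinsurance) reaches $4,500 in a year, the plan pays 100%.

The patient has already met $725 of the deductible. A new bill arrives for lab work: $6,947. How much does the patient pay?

Remaining deductible: $2,150 − $725 = $1,425.
After the $1,425 deductible portion, $6,947 − $1,425 = $5,522 is subject to coinsurance.
Patient's 10% share of $5,522 is $552.20.
Patient responsibility before any cap: $1,425 + $552.20 = $1,977.20.
Total out-of-pocket so far would be $725 + $1,977.20 = $2,702.20, below the $4,500 cap — no reduction.

$1,977.20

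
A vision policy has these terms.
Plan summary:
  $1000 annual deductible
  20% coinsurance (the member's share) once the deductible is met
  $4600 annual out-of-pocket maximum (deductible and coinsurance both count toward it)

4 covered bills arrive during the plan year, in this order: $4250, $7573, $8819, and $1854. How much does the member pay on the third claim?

$1435.40

Bill 1, $4250: $1000 to deductible, leaving $3250; coinsurance $3250 × 20% = $650. Member owes $1650 (running OOP $1650).
Bill 2, $7573: 20% coinsurance on $7573 = $1514.60. Cost to member: $1514.60. OOP to date $3164.60.
Bill 3, $8819: 20% coinsurance on $8819 = $1763.80. OOP would hit $4928.40 > $4600, so the cap limits the member to $4600 − $3164.60 = $1435.40.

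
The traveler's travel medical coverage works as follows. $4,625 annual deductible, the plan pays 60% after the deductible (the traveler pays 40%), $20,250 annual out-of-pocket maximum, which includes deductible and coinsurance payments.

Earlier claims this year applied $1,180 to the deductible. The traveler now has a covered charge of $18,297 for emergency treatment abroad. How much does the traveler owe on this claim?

Remaining deductible: $4,625 − $1,180 = $3,445.
That leaves $18,297 − $3,445 = $14,852 for coinsurance.
Traveler's 40% share of $14,852 is $5,940.80.
That puts the traveler's cost at $3,445 + $5,940.80 = $9,385.80 before any cap.
Total out-of-pocket so far would be $1,180 + $9,385.80 = $10,565.80, below the $20,250 cap — no reduction.

$9,385.80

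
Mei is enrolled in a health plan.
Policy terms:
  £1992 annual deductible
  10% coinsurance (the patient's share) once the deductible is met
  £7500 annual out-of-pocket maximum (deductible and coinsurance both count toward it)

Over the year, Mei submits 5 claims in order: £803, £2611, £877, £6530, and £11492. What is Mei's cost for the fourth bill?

Bill 1, £803: fully absorbed by the deductible. Patient owes £803 (running OOP £803).
Bill 2, £2611: £1189 finishes the deductible; £1422 goes to coinsurance; coinsurance £1422 × 10% = £142.20. Patient owes £1331.20 (running OOP £2134.20).
Bill 3, £877: 10% coinsurance on £877 = £87.70. Patient owes £87.70 (running OOP £2221.90).
Bill 4, £6530: 10% coinsurance on £6530 = £653. Patient pays £653; OOP now £2874.90.

£653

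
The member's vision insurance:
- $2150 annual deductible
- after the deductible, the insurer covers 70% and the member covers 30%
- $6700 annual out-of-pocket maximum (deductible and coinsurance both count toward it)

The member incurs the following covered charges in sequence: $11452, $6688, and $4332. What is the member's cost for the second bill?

$1759.40

Claim 1 ($11452): deductible takes $2150, $9302 remains; member's 30% is $2790.60. Cost to member: $4940.60. OOP to date $4940.60.
Claim 2 ($6688): deductible met; 30% of $6688 = $2006.40. Adding that to $4940.60 gives $6947, past the $6700 cap; member pays only $6700 − $4940.60 = $1759.40.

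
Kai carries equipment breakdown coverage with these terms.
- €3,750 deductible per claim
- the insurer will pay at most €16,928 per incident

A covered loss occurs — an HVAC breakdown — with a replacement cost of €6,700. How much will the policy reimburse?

€2,950

Less the €3,750 deductible: €6,700 − €3,750 = €2,950.
That's under the €16,928 cap, so the insurer reimburses the full €2,950.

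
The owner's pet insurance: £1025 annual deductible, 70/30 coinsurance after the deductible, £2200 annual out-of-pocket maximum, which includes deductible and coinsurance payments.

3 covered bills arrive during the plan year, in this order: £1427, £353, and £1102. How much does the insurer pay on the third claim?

£771.40

Claim 1 — £1427: deductible takes £1025, £402 remains; owner's 30% is £120.60. Cost to owner: £1145.60. OOP to date £1145.60. Insurer: £1427 − £1145.60 = £281.40.
Claim 2 — £353: deductible already satisfied, so owner's share is 30% × £353 = £105.90. Owner owes £105.90 (running OOP £1251.50). Insurer: £353 − £105.90 = £247.10.
Claim 3 — £1102: 30% coinsurance on £1102 = £330.60. Owner owes £330.60 (running OOP £1582.10). Insurer: £1102 − £330.60 = £771.40.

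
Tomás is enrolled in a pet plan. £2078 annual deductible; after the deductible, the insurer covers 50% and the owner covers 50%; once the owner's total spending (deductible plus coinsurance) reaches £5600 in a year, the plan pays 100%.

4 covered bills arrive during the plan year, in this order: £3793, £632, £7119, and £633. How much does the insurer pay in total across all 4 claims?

Claim 1 (£3793): £2078 finishes the deductible; £1715 goes to coinsurance; 50% of £1715 = £857.50. Cost to owner: £2935.50. OOP to date £2935.50. Plan pays £3793 − £2935.50 = £857.50.
Claim 2 (£632): deductible met; 50% of £632 = £316. Owner owes £316 (running OOP £3251.50). Plan pays £632 − £316 = £316.
Claim 3 (£7119): 50% coinsurance on £7119 = £3559.50. That would push OOP to £6811, over the £5600 cap, so owner pays £5600 − £3251.50 = £2348.50. Insurer: £7119 − £2348.50 = £4770.50.
Claim 4 (£633): 50% coinsurance on £633 = £316.50. OOP would hit £5916.50 > £5600, so the cap limits the owner to £5600 − £5600 = £0. Plan pays £633 − £0 = £633.
Insurer total = bills − owner's total = £12177 − £5600 = £6577.

£6577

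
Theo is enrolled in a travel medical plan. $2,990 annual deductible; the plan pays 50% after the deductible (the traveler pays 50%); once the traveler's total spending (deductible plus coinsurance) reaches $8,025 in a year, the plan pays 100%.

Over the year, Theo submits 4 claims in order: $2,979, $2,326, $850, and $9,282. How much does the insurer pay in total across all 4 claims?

$7,412

Claim 1 ($2,979): all of it applies to the deductible. Cost to traveler: $2,979. OOP to date $2,979. Insurer: $2,979 − $2,979 = $0.
Claim 2 ($2,326): deductible takes $11, $2,315 remains; traveler's 50% is $1,157.50. Cost to traveler: $1,168.50. OOP to date $4,147.50. Plan pays $2,326 − $1,168.50 = $1,157.50.
Claim 3 ($850): deductible already satisfied, so traveler's share is 50% × $850 = $425. Cost to traveler: $425. OOP to date $4,572.50. Plan pays $850 − $425 = $425.
Claim 4 ($9,282): deductible already satisfied, so traveler's share is 50% × $9,282 = $4,641. OOP would hit $9,213.50 > $8,025, so the cap limits the traveler to $8,025 − $4,572.50 = $3,452.50. Insurer: $9,282 − $3,452.50 = $5,829.50.
Insurer total = bills − traveler's total = $15,437 − $8,025 = $7,412.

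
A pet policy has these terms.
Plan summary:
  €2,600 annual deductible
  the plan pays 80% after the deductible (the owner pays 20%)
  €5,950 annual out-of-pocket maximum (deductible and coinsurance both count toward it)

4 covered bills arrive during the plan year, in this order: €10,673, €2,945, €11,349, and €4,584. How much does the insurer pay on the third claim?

Claim 1 (€10,673): €2,600 to deductible, leaving €8,073; coinsurance €8,073 × 20% = €1,614.60. Owner owes €4,214.60 (running OOP €4,214.60). Plan pays €10,673 − €4,214.60 = €6,458.40.
Claim 2 (€2,945): deductible met; 20% of €2,945 = €589. Owner pays €589; OOP now €4,803.60. Insurer: €2,945 − €589 = €2,356.
Claim 3 (€11,349): deductible already satisfied, so owner's share is 20% × €11,349 = €2,269.80. That would push OOP to €7,073.40, over the €5,950 cap, so owner pays €5,950 − €4,803.60 = €1,146.40. Insurer: €11,349 − €1,146.40 = €10,202.60.

€10,202.60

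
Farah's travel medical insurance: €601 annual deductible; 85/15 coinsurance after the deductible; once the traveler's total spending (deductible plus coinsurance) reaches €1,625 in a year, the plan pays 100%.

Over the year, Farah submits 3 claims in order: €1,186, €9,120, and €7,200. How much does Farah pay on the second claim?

€936.25

Bill 1, €1,186: €601 to deductible, leaving €585; 15% of €585 = €87.75. Traveler pays €688.75; OOP now €688.75.
Bill 2, €9,120: 15% coinsurance on €9,120 = €1,368. OOP would hit €2,056.75 > €1,625, so the cap limits the traveler to €1,625 − €688.75 = €936.25.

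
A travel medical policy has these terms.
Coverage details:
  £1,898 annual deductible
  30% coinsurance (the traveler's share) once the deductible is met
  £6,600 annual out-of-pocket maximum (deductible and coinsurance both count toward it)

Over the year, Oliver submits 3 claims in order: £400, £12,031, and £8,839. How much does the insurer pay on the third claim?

Claim 1 — £400: entire amount goes to the deductible. Cost to traveler: £400. OOP to date £400. Plan pays £400 − £400 = £0.
Claim 2 — £12,031: £1,498 finishes the deductible; £10,533 goes to coinsurance; coinsurance £10,533 × 30% = £3,159.90. Traveler pays £4,657.90; OOP now £5,057.90. Insurer: £12,031 − £4,657.90 = £7,373.10.
Claim 3 — £8,839: deductible met; 30% of £8,839 = £2,651.70. That would push OOP to £7,709.60, over the £6,600 cap, so traveler pays £6,600 − £5,057.90 = £1,542.10. Insurer: £8,839 − £1,542.10 = £7,296.90.

£7,296.90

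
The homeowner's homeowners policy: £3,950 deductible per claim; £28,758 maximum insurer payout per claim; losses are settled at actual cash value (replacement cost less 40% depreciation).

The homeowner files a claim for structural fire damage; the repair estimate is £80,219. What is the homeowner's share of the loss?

£51,461

Actual cash value after 40% depreciation: £80,219 × 60% = £48,131.40.
After the deductible, £48,131.40 − £3,950 = £44,181.40 remains.
£44,181.40 exceeds the £28,758 limit, so the insurer pays the limit: £28,758.
Homeowner's share is the uncovered remainder: £80,219 − £28,758 = £51,461.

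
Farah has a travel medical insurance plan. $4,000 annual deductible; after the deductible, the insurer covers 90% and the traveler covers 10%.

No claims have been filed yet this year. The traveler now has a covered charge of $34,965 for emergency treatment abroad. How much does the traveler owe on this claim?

$7,096.50

Nothing has been paid toward the $4,000 deductible, so the first $4,000 of this charge is applied there.
After the $4,000 deductible portion, $34,965 − $4,000 = $30,965 is subject to coinsurance.
10% of $30,965 = $3,096.50 falls to the traveler.
So the traveler owes $4,000 + $3,096.50 = $7,096.50.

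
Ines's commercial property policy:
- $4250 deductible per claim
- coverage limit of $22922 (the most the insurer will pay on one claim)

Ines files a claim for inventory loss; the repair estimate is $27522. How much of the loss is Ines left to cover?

$4600

Subtract the deductible: $27522 − $4250 = $23272.
The $22922 per-incident cap binds; insurer pays $22922.
The business bears the rest of the original loss: $27522 − $22922 = $4600.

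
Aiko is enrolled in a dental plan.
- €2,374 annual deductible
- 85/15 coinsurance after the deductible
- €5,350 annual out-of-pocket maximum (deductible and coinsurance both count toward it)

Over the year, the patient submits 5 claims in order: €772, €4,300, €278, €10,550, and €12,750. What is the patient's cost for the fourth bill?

€1,582.50

#1 (€772): entire amount goes to the deductible. Patient owes €772 (running OOP €772).
#2 (€4,300): €1,602 finishes the deductible; €2,698 goes to coinsurance; 15% of €2,698 = €404.70. Patient owes €2,006.70 (running OOP €2,778.70).
#3 (€278): 15% coinsurance on €278 = €41.70. Cost to patient: €41.70. OOP to date €2,820.40.
#4 (€10,550): 15% coinsurance on €10,550 = €1,582.50. Patient pays €1,582.50; OOP now €4,402.90.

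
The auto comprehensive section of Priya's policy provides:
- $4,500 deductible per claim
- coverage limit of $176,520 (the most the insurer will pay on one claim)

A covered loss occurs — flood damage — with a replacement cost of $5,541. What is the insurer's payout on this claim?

$1,041

Less the $4,500 deductible: $5,541 − $4,500 = $1,041.
That's under the $176,520 cap, so the insurer reimburses the full $1,041.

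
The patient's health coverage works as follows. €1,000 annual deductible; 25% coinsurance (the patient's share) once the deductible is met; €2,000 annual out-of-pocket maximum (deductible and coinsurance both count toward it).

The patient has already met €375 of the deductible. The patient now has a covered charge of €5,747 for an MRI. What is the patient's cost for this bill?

€1,625

€375 of the €1,000 deductible is already met, leaving €625.
After the €625 deductible portion, €5,747 − €625 = €5,122 is subject to coinsurance.
25% of €5,122 = €1,280.50 falls to the patient.
That puts the patient's cost at €625 + €1,280.50 = €1,905.50 before any cap.
That would bring total out-of-pocket to €2,280.50, past the €2,000 cap. The patient is capped at €2,000 − €375 = €1,625 on this claim.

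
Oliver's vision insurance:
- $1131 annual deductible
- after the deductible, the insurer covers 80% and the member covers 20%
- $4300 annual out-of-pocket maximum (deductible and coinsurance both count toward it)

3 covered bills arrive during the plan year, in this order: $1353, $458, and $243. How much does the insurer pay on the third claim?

$194.40

Bill 1, $1353: deductible takes $1131, $222 remains; 20% of $222 = $44.40. Member owes $1175.40 (running OOP $1175.40). Insurer: $1353 − $1175.40 = $177.60.
Bill 2, $458: 20% coinsurance on $458 = $91.60. Member owes $91.60 (running OOP $1267). Insurer: $458 − $91.60 = $366.40.
Bill 3, $243: deductible met; 20% of $243 = $48.60. Member pays $48.60; OOP now $1315.60. Insurer: $243 − $48.60 = $194.40.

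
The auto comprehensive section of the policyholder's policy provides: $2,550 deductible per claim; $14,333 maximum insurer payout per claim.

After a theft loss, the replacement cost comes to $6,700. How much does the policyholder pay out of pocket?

$2,550

Less the $2,550 deductible: $6,700 − $2,550 = $4,150.
$4,150 is within the $14,333 limit, so the insurer pays $4,150.
Out of pocket: $6,700 − $4,150 = $2,550.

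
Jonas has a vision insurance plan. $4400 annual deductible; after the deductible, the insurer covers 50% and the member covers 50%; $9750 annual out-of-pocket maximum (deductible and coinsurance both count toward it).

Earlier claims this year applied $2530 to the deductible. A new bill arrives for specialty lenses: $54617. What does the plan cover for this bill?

Remaining deductible: $4400 − $2530 = $1870.
After the $1870 deductible portion, $54617 − $1870 = $52747 is subject to coinsurance.
Member's 50% share of $52747 is $26373.50.
So the member owes $1870 + $26373.50 = $28243.50 before any cap.
Year-to-date out-of-pocket would reach $2530 + $28243.50 = $30773.50, above the $9750 maximum, so the member pays only $9750 − $2530 = $7220.
Insurer pays the balance: $54617 − $7220 = $47397.

$47397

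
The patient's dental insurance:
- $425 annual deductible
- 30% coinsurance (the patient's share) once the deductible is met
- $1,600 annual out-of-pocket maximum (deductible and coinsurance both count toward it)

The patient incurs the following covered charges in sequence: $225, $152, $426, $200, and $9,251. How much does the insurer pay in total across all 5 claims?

#1 ($225): all of it applies to the deductible. Cost to patient: $225. OOP to date $225. Plan pays $225 − $225 = $0.
#2 ($152): entire amount goes to the deductible. Patient owes $152 (running OOP $377). Plan pays $152 − $152 = $0.
#3 ($426): $48 to deductible, leaving $378; 30% of $378 = $113.40. Patient owes $161.40 (running OOP $538.40). Insurer: $426 − $161.40 = $264.60.
#4 ($200): deductible met; 30% of $200 = $60. Patient pays $60; OOP now $598.40. Plan pays $200 − $60 = $140.
#5 ($9,251): deductible met; 30% of $9,251 = $2,775.30. Adding that to $598.40 gives $3,373.70, past the $1,600 cap; patient pays only $1,600 − $598.40 = $1,001.60. Insurer: $9,251 − $1,001.60 = $8,249.40.
Insurer total: $0 + $0 + $264.60 + $140 + $8,249.40 = $8,654.

$8,654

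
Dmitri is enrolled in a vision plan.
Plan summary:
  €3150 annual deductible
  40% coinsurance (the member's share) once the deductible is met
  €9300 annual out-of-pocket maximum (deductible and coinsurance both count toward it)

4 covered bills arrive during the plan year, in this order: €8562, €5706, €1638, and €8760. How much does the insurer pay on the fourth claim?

€7712.40

Bill 1, €8562: €3150 finishes the deductible; €5412 goes to coinsurance; coinsurance €5412 × 40% = €2164.80. Member owes €5314.80 (running OOP €5314.80). Plan pays €8562 − €5314.80 = €3247.20.
Bill 2, €5706: deductible met; 40% of €5706 = €2282.40. Member owes €2282.40 (running OOP €7597.20). Insurer: €5706 − €2282.40 = €3423.60.
Bill 3, €1638: deductible already satisfied, so member's share is 40% × €1638 = €655.20. Member pays €655.20; OOP now €8252.40. Plan pays €1638 − €655.20 = €982.80.
Bill 4, €8760: 40% coinsurance on €8760 = €3504. OOP would hit €11756.40 > €9300, so the cap limits the member to €9300 − €8252.40 = €1047.60. Plan pays €8760 − €1047.60 = €7712.40.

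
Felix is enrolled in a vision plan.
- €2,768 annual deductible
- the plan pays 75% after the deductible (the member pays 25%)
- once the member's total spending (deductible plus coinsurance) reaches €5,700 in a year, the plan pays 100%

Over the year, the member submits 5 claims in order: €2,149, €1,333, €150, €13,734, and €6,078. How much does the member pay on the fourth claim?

Claim 1 (€2,149): fully absorbed by the deductible. Member pays €2,149; OOP now €2,149.
Claim 2 (€1,333): €619 finishes the deductible; €714 goes to coinsurance; member's 25% is €178.50. Member owes €797.50 (running OOP €2,946.50).
Claim 3 (€150): deductible met; 25% of €150 = €37.50. Cost to member: €37.50. OOP to date €2,984.
Claim 4 (€13,734): deductible met; 25% of €13,734 = €3,433.50. That would push OOP to €6,417.50, over the €5,700 cap, so member pays €5,700 − €2,984 = €2,716.

€2,716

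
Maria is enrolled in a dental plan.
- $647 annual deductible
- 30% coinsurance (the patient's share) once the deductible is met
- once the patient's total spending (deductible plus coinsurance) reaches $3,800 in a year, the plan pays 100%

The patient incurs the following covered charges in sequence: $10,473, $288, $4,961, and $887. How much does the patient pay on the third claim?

#1 ($10,473): $647 to deductible, leaving $9,826; coinsurance $9,826 × 30% = $2,947.80. Patient pays $3,594.80; OOP now $3,594.80.
#2 ($288): deductible met; 30% of $288 = $86.40. Patient pays $86.40; OOP now $3,681.20.
#3 ($4,961): 30% coinsurance on $4,961 = $1,488.30. OOP would hit $5,169.50 > $3,800, so the cap limits the patient to $3,800 − $3,681.20 = $118.80.

$118.80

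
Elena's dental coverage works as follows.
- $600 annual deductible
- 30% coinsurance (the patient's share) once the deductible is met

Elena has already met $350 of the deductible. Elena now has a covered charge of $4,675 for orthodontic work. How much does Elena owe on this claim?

$1,577.50

$350 of the $600 deductible is already met, leaving $250.
The remaining $4,425 (= $4,675 − $250) moves to coinsurance.
30% of $4,425 = $1,327.50 falls to the patient.
That puts the patient's cost at $250 + $1,327.50 = $1,577.50.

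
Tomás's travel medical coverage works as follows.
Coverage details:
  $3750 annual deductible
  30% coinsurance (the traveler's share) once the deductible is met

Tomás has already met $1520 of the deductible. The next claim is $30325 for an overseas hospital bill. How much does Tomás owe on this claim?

$1520 of the $3750 deductible is already met, leaving $2230.
After the $2230 deductible portion, $30325 − $2230 = $28095 is subject to coinsurance.
Coinsurance: $28095 × 30% = $8428.50.
So the traveler owes $2230 + $8428.50 = $10658.50.

$10658.50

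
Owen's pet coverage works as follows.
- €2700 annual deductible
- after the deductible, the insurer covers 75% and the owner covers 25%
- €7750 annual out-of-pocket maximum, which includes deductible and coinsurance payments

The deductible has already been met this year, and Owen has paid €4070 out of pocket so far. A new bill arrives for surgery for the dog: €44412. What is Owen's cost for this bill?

The deductible is already satisfied, so the full bill goes to coinsurance.
Owner's 25% share of €44412 is €11103.
Adding €11103 to the €4070 already spent would give €15173, which exceeds the €7750 cap; the owner pays just €7750 − €4070 = €3680.

€3680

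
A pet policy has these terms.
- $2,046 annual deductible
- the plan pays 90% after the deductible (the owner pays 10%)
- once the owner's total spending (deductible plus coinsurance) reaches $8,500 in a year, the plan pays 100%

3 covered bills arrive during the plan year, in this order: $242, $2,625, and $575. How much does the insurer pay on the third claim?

Claim 1 ($242): fully absorbed by the deductible. Owner pays $242; OOP now $242. Insurer: $242 − $242 = $0.
Claim 2 ($2,625): $1,804 finishes the deductible; $821 goes to coinsurance; owner's 10% is $82.10. Owner pays $1,886.10; OOP now $2,128.10. Insurer: $2,625 − $1,886.10 = $738.90.
Claim 3 ($575): deductible already satisfied, so owner's share is 10% × $575 = $57.50. Owner pays $57.50; OOP now $2,185.60. Insurer: $575 − $57.50 = $517.50.

$517.50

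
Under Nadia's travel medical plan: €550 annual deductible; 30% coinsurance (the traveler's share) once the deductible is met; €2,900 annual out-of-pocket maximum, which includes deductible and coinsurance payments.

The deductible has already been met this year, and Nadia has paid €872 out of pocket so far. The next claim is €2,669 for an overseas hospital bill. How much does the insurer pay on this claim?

€1,868.30

The deductible is already satisfied, so the full bill goes to coinsurance.
Traveler's 30% share of €2,669 is €800.70.
Total out-of-pocket so far would be €872 + €800.70 = €1,672.70, below the €2,900 cap — no reduction.
The insurer covers the remainder: €2,669 − €800.70 = €1,868.30.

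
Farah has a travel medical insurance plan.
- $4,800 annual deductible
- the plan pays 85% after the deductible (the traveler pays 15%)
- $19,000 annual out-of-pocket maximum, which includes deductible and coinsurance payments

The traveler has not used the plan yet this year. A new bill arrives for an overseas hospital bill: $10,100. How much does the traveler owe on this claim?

Nothing has been paid toward the $4,800 deductible, so the first $4,800 of this charge is applied there.
That leaves $10,100 − $4,800 = $5,300 for coinsurance.
15% of $5,300 = $795 falls to the traveler.
That puts the traveler's cost at $4,800 + $795 = $5,595 before any cap.
Total out-of-pocket so far would be $0 + $5,595 = $5,595, below the $19,000 cap — no reduction.

$5,595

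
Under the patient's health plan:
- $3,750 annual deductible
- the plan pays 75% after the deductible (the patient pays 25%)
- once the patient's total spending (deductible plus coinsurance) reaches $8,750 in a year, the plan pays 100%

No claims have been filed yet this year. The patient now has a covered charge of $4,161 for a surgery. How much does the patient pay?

Deductible not yet touched, so the first $3,750 of the bill goes to the deductible.
After the $3,750 deductible portion, $4,161 − $3,750 = $411 is subject to coinsurance.
25% of $411 = $102.75 falls to the patient.
So the patient owes $3,750 + $102.75 = $3,852.75 before any cap.
Year-to-date out-of-pocket becomes $0 + $3,852.75 = $3,852.75, still under the $8,750 maximum, so no cap applies.

$3,852.75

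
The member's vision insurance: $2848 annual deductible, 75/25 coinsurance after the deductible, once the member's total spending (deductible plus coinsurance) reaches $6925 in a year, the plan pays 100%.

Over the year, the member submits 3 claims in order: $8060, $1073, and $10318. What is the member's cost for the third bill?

$2505.75

Claim 1 ($8060): deductible takes $2848, $5212 remains; member's 25% is $1303. Member owes $4151 (running OOP $4151).
Claim 2 ($1073): deductible already satisfied, so member's share is 25% × $1073 = $268.25. Cost to member: $268.25. OOP to date $4419.25.
Claim 3 ($10318): deductible already satisfied, so member's share is 25% × $10318 = $2579.50. OOP would hit $6998.75 > $6925, so the cap limits the member to $6925 − $4419.25 = $2505.75.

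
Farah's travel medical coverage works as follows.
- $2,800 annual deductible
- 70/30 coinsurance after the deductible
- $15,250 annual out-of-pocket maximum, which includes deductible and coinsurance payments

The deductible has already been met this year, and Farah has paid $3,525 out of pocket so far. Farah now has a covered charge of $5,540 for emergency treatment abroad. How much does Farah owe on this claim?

$1,662

The deductible is already satisfied, so the full bill goes to coinsurance.
Traveler's 30% share of $5,540 is $1,662.
Total out-of-pocket so far would be $3,525 + $1,662 = $5,187, below the $15,250 cap — no reduction.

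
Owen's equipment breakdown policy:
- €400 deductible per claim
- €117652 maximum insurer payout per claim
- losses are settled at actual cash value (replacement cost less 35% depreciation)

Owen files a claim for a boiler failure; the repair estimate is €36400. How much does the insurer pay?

€23260

Depreciate 35%: the covered value is €36400 × 0.65 = €23660.
After the deductible, €23660 − €400 = €23260 remains.
That's under the €117652 cap, so the insurer reimburses the full €23260.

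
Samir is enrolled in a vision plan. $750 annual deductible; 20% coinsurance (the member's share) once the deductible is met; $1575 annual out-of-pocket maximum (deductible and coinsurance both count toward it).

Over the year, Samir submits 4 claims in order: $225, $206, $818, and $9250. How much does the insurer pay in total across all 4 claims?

$8924

Claim 1 — $225: entire amount goes to the deductible. Member pays $225; OOP now $225. Plan pays $225 − $225 = $0.
Claim 2 — $206: entire amount goes to the deductible. Cost to member: $206. OOP to date $431. Insurer: $206 − $206 = $0.
Claim 3 — $818: $319 finishes the deductible; $499 goes to coinsurance; member's 20% is $99.80. Member pays $418.80; OOP now $849.80. Plan pays $818 − $418.80 = $399.20.
Claim 4 — $9250: deductible already satisfied, so member's share is 20% × $9250 = $1850. OOP would hit $2699.80 > $1575, so the cap limits the member to $1575 − $849.80 = $725.20. Plan pays $9250 − $725.20 = $8524.80.
Insurer total: $0 + $0 + $399.20 + $8524.80 = $8924.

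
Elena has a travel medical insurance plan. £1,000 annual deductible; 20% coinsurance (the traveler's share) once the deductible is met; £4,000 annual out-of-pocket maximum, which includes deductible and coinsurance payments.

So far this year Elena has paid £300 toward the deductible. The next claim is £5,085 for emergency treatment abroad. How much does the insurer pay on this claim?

Remaining deductible: £1,000 − £300 = £700.
That leaves £5,085 − £700 = £4,385 for coinsurance.
Traveler's 20% share of £4,385 is £877.
That puts the traveler's cost at £700 + £877 = £1,577 before any cap.
Year-to-date out-of-pocket becomes £300 + £1,577 = £1,877, still under the £4,000 maximum, so no cap applies.
Insurer pays the balance: £5,085 − £1,577 = £3,508.

£3,508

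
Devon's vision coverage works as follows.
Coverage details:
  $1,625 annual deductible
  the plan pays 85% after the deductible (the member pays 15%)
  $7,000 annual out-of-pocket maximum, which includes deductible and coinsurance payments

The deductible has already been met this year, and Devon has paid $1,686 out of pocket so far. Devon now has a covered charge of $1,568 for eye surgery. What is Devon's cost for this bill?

With the deductible met, the entire $1,568 is subject to coinsurance.
15% of $1,568 = $235.20 falls to the member.
Total out-of-pocket so far would be $1,686 + $235.20 = $1,921.20, below the $7,000 cap — no reduction.

$235.20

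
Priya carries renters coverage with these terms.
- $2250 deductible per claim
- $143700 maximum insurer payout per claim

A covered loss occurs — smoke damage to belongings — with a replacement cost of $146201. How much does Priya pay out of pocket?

Less the $2250 deductible: $146201 − $2250 = $143951.
Since $143951 > $143700, the payout is capped at $143700.
Out of pocket: $146201 − $143700 = $2501.

$2501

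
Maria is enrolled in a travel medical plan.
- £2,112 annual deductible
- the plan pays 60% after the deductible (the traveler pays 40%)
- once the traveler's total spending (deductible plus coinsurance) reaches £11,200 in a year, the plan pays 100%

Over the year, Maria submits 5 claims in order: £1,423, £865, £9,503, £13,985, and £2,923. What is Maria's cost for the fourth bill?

Claim 1 (£1,423): entire amount goes to the deductible. Traveler pays £1,423; OOP now £1,423.
Claim 2 (£865): £689 to deductible, leaving £176; coinsurance £176 × 40% = £70.40. Traveler owes £759.40 (running OOP £2,182.40).
Claim 3 (£9,503): deductible met; 40% of £9,503 = £3,801.20. Cost to traveler: £3,801.20. OOP to date £5,983.60.
Claim 4 (£13,985): deductible already satisfied, so traveler's share is 40% × £13,985 = £5,594. That would push OOP to £11,577.60, over the £11,200 cap, so traveler pays £11,200 − £5,983.60 = £5,216.40.

£5,216.40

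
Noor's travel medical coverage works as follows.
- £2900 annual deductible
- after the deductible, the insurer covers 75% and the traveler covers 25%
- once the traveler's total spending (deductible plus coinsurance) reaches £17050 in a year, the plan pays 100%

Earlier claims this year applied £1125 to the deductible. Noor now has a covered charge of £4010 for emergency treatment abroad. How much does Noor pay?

£2333.75

Remaining deductible: £2900 − £1125 = £1775.
The remaining £2235 (= £4010 − £1775) moves to coinsurance.
25% of £2235 = £558.75 falls to the traveler.
That puts the traveler's cost at £1775 + £558.75 = £2333.75 before any cap.
Total out-of-pocket so far would be £1125 + £2333.75 = £3458.75, below the £17050 cap — no reduction.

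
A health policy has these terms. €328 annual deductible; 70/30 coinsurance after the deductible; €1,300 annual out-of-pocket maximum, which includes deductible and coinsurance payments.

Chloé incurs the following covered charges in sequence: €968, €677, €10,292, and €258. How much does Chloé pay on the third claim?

€576.90

Bill 1, €968: €328 finishes the deductible; €640 goes to coinsurance; coinsurance €640 × 30% = €192. Patient pays €520; OOP now €520.
Bill 2, €677: deductible met; 30% of €677 = €203.10. Patient owes €203.10 (running OOP €723.10).
Bill 3, €10,292: deductible already satisfied, so patient's share is 30% × €10,292 = €3,087.60. Adding that to €723.10 gives €3,810.70, past the €1,300 cap; patient pays only €1,300 − €723.10 = €576.90.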